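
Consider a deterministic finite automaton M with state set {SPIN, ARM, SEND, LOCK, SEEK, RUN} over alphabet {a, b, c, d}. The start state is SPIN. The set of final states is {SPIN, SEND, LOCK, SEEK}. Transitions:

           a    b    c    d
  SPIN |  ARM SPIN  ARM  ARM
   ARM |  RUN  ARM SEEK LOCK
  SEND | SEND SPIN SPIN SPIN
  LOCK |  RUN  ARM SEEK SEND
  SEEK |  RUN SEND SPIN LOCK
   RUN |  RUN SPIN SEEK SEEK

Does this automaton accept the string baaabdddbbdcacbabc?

Trace: SPIN -b-> SPIN -a-> ARM -a-> RUN -a-> RUN -b-> SPIN -d-> ARM -d-> LOCK -d-> SEND -b-> SPIN -b-> SPIN -d-> ARM -c-> SEEK -a-> RUN -c-> SEEK -b-> SEND -a-> SEND -b-> SPIN -c-> ARM
End state ARM is not accepting.

No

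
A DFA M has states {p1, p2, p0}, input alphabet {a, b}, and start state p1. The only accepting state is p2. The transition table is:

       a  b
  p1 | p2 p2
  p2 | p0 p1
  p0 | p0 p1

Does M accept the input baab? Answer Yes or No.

No

start at p1
read 'b': p1 → p2
read 'a': p2 → p0
read 'a': p0 → p0
read 'b': p0 → p1
End state p1 is not accepting.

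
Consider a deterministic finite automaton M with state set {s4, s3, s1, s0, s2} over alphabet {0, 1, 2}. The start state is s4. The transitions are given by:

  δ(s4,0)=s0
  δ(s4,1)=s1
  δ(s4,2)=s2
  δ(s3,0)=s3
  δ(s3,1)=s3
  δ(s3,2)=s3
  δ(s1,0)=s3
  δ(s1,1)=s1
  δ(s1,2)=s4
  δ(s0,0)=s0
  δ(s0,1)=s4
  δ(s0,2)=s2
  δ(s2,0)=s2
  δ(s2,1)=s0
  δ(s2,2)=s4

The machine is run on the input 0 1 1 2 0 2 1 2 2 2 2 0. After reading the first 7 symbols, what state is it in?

s0

Trace: s4 -0-> s0 -1-> s4 -1-> s1 -2-> s4 -0-> s0 -2-> s2 -1-> s0
After 7 symbols: s0.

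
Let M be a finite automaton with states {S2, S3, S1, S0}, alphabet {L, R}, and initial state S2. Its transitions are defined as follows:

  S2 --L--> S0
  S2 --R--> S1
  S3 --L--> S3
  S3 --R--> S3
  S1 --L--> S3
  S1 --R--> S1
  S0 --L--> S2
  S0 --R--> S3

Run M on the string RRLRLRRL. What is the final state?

start at S2
read 'R': S2 → S1
read 'R': S1 → S1
read 'L': S1 → S3
read 'R': S3 → S3
read 'L': S3 → S3
read 'R': S3 → S3
read 'R': S3 → S3
read 'L': S3 → S3

S3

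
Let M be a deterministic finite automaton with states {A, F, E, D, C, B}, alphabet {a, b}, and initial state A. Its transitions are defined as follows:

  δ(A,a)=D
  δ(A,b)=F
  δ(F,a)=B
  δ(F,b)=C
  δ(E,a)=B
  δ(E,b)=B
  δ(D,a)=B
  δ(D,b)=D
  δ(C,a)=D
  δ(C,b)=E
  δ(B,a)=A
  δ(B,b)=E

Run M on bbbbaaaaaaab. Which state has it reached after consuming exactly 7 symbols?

A → F → C → E → B → A → D → B
After 7 symbols: B.

B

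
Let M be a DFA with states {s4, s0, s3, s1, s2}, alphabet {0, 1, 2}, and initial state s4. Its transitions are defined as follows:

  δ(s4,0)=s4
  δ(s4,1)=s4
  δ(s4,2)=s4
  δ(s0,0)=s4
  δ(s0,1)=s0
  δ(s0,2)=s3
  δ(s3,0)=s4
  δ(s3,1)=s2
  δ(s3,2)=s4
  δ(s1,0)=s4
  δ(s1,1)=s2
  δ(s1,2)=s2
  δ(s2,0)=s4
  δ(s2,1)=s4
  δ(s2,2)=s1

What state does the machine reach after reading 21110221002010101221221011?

s4 → s4 → s4 → s4 → s4 → s4 → s4 → s4 → s4 → s4 → s4 → s4 → s4 → s4 → s4 → s4 → s4 → s4 → s4 → s4 → s4 → s4 → s4 → s4 → s4 → s4 → s4

s4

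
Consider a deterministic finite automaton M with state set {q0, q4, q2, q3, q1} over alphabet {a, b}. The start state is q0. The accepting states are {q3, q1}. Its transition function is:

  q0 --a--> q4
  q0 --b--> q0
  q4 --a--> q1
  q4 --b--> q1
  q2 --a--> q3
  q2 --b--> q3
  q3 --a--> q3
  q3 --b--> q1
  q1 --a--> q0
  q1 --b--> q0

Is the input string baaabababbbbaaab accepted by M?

start at q0
read 'b': q0 → q0
read 'a': q0 → q4
read 'a': q4 → q1
read 'a': q1 → q0
read 'b': q0 → q0
read 'a': q0 → q4
read 'b': q4 → q1
read 'a': q1 → q0
read 'b': q0 → q0
read 'b': q0 → q0
read 'b': q0 → q0
read 'b': q0 → q0
read 'a': q0 → q4
read 'a': q4 → q1
read 'a': q1 → q0
read 'b': q0 → q0
End state q0 is not accepting.

No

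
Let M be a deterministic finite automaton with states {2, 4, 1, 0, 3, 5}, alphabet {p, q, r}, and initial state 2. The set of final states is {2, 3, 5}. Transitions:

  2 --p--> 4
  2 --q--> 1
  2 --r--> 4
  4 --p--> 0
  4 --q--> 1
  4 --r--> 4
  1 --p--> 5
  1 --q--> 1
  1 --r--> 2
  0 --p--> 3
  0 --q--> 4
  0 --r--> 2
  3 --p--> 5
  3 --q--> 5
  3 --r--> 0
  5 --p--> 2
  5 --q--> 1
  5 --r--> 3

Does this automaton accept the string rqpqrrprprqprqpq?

No

start at 2
read 'r': 2 → 4
read 'q': 4 → 1
read 'p': 1 → 5
read 'q': 5 → 1
read 'r': 1 → 2
read 'r': 2 → 4
read 'p': 4 → 0
read 'r': 0 → 2
read 'p': 2 → 4
read 'r': 4 → 4
read 'q': 4 → 1
read 'p': 1 → 5
read 'r': 5 → 3
read 'q': 3 → 5
read 'p': 5 → 2
read 'q': 2 → 1
End state 1 is not accepting.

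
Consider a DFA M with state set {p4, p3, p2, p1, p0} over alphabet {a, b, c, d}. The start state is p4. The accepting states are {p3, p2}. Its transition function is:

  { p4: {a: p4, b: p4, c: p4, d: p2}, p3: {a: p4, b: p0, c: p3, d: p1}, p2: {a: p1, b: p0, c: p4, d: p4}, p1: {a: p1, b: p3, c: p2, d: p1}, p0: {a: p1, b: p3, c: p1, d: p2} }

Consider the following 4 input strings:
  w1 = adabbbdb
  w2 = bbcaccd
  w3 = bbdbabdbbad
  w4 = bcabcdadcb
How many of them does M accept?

2

w1: Trace: p4 -a-> p4 -d-> p2 -a-> p1 -b-> p3 -b-> p0 -b-> p3 -d-> p1 -b-> p3  → end p3, accepted
w2: Trace: p4 -b-> p4 -b-> p4 -c-> p4 -a-> p4 -c-> p4 -c-> p4 -d-> p2  → end p2, accepted
w3: Trace: p4 -b-> p4 -b-> p4 -d-> p2 -b-> p0 -a-> p1 -b-> p3 -d-> p1 -b-> p3 -b-> p0 -a-> p1 -d-> p1  → end p1, rejected
w4: Trace: p4 -b-> p4 -c-> p4 -a-> p4 -b-> p4 -c-> p4 -d-> p2 -a-> p1 -d-> p1 -c-> p2 -b-> p0  → end p0, rejected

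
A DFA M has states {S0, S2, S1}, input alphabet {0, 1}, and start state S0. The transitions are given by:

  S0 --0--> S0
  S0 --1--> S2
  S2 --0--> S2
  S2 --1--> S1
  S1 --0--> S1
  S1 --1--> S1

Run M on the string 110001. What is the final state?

Trace: S0 -1-> S2 -1-> S1 -0-> S1 -0-> S1 -0-> S1 -1-> S1

S1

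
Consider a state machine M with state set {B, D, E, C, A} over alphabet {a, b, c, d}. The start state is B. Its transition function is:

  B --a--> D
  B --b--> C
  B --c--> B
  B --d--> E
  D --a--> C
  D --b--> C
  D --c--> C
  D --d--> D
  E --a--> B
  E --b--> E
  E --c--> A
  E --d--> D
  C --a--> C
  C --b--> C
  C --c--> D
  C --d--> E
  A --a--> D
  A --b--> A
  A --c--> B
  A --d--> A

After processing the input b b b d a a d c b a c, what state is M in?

B → C → C → C → E → B → D → D → C → C → C → D

D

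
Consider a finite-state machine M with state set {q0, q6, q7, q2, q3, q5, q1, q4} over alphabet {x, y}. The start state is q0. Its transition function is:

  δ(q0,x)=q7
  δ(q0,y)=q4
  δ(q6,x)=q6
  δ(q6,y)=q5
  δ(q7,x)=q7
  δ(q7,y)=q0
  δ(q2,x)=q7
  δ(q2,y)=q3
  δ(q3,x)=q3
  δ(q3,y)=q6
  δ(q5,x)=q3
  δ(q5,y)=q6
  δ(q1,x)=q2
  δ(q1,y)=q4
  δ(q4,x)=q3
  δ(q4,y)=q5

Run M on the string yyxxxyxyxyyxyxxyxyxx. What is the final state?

q6

start at q0
read 'y': q0 → q4
read 'y': q4 → q5
read 'x': q5 → q3
read 'x': q3 → q3
read 'x': q3 → q3
read 'y': q3 → q6
read 'x': q6 → q6
read 'y': q6 → q5
read 'x': q5 → q3
read 'y': q3 → q6
read 'y': q6 → q5
read 'x': q5 → q3
read 'y': q3 → q6
read 'x': q6 → q6
read 'x': q6 → q6
read 'y': q6 → q5
read 'x': q5 → q3
read 'y': q3 → q6
read 'x': q6 → q6
read 'x': q6 → q6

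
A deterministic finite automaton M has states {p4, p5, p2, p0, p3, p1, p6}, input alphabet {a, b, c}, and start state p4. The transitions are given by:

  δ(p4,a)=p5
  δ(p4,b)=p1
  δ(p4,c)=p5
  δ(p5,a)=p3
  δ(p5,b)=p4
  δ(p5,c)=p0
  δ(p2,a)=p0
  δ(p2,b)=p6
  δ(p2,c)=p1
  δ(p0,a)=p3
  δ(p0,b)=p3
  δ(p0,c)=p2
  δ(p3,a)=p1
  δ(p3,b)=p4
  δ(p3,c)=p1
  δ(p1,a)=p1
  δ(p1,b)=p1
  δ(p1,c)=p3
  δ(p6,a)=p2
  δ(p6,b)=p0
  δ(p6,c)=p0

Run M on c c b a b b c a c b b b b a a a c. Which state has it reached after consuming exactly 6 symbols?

p1

p4 → p5 → p0 → p3 → p1 → p1 → p1
After 6 symbols: p1.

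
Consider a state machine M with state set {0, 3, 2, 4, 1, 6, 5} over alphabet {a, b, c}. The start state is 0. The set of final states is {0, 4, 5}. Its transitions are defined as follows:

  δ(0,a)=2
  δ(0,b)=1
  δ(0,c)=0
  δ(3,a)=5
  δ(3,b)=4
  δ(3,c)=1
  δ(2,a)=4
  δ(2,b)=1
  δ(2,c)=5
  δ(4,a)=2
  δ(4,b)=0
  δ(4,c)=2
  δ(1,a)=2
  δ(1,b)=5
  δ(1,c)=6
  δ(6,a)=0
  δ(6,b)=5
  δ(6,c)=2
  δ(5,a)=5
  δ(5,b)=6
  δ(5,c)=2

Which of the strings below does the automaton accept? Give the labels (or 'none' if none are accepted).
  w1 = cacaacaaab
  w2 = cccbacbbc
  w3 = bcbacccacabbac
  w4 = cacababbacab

w1, w3, w4

w1:
  start at 0
  read 'c': 0 → 0
  read 'a': 0 → 2
  read 'c': 2 → 5
  read 'a': 5 → 5
  read 'a': 5 → 5
  read 'c': 5 → 2
  read 'a': 2 → 4
  read 'a': 4 → 2
  read 'a': 2 → 4
  read 'b': 4 → 0
  end 0, accepted
w2:
  start at 0
  read 'c': 0 → 0
  read 'c': 0 → 0
  read 'c': 0 → 0
  read 'b': 0 → 1
  read 'a': 1 → 2
  read 'c': 2 → 5
  read 'b': 5 → 6
  read 'b': 6 → 5
  read 'c': 5 → 2
  end 2, rejected
w3:
  start at 0
  read 'b': 0 → 1
  read 'c': 1 → 6
  read 'b': 6 → 5
  read 'a': 5 → 5
  read 'c': 5 → 2
  read 'c': 2 → 5
  read 'c': 5 → 2
  read 'a': 2 → 4
  read 'c': 4 → 2
  read 'a': 2 → 4
  read 'b': 4 → 0
  read 'b': 0 → 1
  read 'a': 1 → 2
  read 'c': 2 → 5
  end 5, accepted
w4:
  start at 0
  read 'c': 0 → 0
  read 'a': 0 → 2
  read 'c': 2 → 5
  read 'a': 5 → 5
  read 'b': 5 → 6
  read 'a': 6 → 0
  read 'b': 0 → 1
  read 'b': 1 → 5
  read 'a': 5 → 5
  read 'c': 5 → 2
  read 'a': 2 → 4
  read 'b': 4 → 0
  end 0, accepted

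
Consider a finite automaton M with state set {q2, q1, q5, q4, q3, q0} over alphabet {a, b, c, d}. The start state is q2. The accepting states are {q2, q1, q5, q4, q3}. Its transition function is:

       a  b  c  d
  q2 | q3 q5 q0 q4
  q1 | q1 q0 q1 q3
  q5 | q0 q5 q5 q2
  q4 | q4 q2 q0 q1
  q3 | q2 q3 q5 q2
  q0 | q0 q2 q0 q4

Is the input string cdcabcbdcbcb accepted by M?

Yes

start at q2
read 'c': q2 → q0
read 'd': q0 → q4
read 'c': q4 → q0
read 'a': q0 → q0
read 'b': q0 → q2
read 'c': q2 → q0
read 'b': q0 → q2
read 'd': q2 → q4
read 'c': q4 → q0
read 'b': q0 → q2
read 'c': q2 → q0
read 'b': q0 → q2
End state q2 is accepting.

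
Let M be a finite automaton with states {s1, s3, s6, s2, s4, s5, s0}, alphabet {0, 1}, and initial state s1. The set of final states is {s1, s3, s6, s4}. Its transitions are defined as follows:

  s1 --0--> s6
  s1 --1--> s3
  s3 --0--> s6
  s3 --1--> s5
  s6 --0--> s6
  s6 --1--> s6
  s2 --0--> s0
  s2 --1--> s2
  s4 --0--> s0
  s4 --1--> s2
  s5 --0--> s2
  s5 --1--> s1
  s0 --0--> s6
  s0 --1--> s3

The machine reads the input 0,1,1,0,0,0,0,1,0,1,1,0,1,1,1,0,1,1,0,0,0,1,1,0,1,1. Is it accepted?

Yes

s1 → s6 → s6 → s6 → s6 → s6 → s6 → s6 → s6 → s6 → s6 → s6 → s6 → s6 → s6 → s6 → s6 → s6 → s6 → s6 → s6 → s6 → s6 → s6 → s6 → s6 → s6
End state s6 is accepting.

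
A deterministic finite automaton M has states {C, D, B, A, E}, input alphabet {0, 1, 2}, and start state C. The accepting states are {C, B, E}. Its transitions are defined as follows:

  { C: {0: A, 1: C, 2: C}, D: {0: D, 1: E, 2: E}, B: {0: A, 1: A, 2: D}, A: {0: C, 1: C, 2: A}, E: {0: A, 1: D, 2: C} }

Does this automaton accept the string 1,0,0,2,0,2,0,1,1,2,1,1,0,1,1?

C → C → A → C → C → A → A → C → C → C → C → C → C → A → C → C
End state C is accepting.

Yes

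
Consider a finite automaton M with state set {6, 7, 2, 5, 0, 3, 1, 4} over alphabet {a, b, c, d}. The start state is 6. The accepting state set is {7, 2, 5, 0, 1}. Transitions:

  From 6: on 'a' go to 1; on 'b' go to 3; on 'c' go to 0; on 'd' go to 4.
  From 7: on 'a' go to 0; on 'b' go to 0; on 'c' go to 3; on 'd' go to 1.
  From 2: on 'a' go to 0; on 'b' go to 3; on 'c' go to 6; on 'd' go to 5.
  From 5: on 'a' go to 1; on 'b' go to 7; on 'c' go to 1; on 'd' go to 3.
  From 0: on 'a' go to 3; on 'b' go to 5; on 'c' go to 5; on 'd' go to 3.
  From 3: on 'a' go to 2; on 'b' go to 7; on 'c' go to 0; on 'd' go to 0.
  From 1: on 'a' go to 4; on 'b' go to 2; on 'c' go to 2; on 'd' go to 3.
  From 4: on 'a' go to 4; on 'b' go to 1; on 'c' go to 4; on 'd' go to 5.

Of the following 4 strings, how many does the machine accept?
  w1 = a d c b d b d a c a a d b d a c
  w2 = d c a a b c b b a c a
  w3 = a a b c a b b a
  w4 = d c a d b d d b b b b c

w1:
  start at 6
  read 'a': 6 → 1
  read 'd': 1 → 3
  read 'c': 3 → 0
  read 'b': 0 → 5
  read 'd': 5 → 3
  read 'b': 3 → 7
  read 'd': 7 → 1
  read 'a': 1 → 4
  read 'c': 4 → 4
  read 'a': 4 → 4
  read 'a': 4 → 4
  read 'd': 4 → 5
  read 'b': 5 → 7
  read 'd': 7 → 1
  read 'a': 1 → 4
  read 'c': 4 → 4
  end 4, rejected
w2:
  start at 6
  read 'd': 6 → 4
  read 'c': 4 → 4
  read 'a': 4 → 4
  read 'a': 4 → 4
  read 'b': 4 → 1
  read 'c': 1 → 2
  read 'b': 2 → 3
  read 'b': 3 → 7
  read 'a': 7 → 0
  read 'c': 0 → 5
  read 'a': 5 → 1
  end 1, accepted
w3:
  start at 6
  read 'a': 6 → 1
  read 'a': 1 → 4
  read 'b': 4 → 1
  read 'c': 1 → 2
  read 'a': 2 → 0
  read 'b': 0 → 5
  read 'b': 5 → 7
  read 'a': 7 → 0
  end 0, accepted
w4:
  start at 6
  read 'd': 6 → 4
  read 'c': 4 → 4
  read 'a': 4 → 4
  read 'd': 4 → 5
  read 'b': 5 → 7
  read 'd': 7 → 1
  read 'd': 1 → 3
  read 'b': 3 → 7
  read 'b': 7 → 0
  read 'b': 0 → 5
  read 'b': 5 → 7
  read 'c': 7 → 3
  end 3, rejected

2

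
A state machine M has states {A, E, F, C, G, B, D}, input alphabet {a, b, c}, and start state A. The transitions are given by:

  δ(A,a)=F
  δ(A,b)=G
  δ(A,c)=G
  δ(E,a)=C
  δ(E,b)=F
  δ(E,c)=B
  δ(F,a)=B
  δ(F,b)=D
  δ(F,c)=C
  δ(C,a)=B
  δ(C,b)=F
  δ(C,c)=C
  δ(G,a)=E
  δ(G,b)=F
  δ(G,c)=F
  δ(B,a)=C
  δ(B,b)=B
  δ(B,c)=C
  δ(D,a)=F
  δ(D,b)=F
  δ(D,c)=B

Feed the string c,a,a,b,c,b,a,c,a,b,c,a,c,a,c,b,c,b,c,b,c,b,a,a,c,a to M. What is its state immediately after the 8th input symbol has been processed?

start at A
read 'c': A → G
read 'a': G → E
read 'a': E → C
read 'b': C → F
read 'c': F → C
read 'b': C → F
read 'a': F → B
read 'c': B → C
After 8 symbols: C.

C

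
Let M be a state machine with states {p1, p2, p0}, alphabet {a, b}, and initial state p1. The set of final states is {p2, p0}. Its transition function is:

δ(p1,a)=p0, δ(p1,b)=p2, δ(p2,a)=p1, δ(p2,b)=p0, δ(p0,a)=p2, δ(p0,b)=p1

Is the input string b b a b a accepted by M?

Yes

start at p1
read 'b': p1 → p2
read 'b': p2 → p0
read 'a': p0 → p2
read 'b': p2 → p0
read 'a': p0 → p2
End state p2 is accepting.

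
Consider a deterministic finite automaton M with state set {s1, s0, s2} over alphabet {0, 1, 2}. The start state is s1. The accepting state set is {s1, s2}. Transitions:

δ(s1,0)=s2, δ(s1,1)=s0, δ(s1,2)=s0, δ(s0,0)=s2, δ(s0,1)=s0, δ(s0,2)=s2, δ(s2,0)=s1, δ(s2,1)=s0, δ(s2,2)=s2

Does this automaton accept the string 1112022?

Yes

Trace: s1 -1-> s0 -1-> s0 -1-> s0 -2-> s2 -0-> s1 -2-> s0 -2-> s2
End state s2 is accepting.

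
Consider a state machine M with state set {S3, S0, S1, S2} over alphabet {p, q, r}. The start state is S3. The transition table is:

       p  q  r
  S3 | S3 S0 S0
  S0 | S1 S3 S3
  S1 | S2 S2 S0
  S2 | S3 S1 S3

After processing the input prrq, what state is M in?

S3 → S3 → S0 → S3 → S0

S0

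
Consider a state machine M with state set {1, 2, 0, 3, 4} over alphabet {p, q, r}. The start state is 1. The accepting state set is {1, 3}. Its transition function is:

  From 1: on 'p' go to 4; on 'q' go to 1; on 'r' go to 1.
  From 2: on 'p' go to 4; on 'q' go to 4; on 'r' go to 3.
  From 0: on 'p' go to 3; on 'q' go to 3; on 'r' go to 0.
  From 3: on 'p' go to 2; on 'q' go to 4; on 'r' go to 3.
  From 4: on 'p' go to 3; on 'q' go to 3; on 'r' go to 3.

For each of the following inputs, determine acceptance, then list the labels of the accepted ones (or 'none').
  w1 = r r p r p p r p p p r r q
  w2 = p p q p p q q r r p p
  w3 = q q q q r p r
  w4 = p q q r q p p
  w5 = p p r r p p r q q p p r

w1: Trace: 1 -r-> 1 -r-> 1 -p-> 4 -r-> 3 -p-> 2 -p-> 4 -r-> 3 -p-> 2 -p-> 4 -p-> 3 -r-> 3 -r-> 3 -q-> 4  → end 4, rejected
w2: Trace: 1 -p-> 4 -p-> 3 -q-> 4 -p-> 3 -p-> 2 -q-> 4 -q-> 3 -r-> 3 -r-> 3 -p-> 2 -p-> 4  → end 4, rejected
w3: Trace: 1 -q-> 1 -q-> 1 -q-> 1 -q-> 1 -r-> 1 -p-> 4 -r-> 3  → end 3, accepted
w4: Trace: 1 -p-> 4 -q-> 3 -q-> 4 -r-> 3 -q-> 4 -p-> 3 -p-> 2  → end 2, rejected
w5: Trace: 1 -p-> 4 -p-> 3 -r-> 3 -r-> 3 -p-> 2 -p-> 4 -r-> 3 -q-> 4 -q-> 3 -p-> 2 -p-> 4 -r-> 3  → end 3, accepted

w3, w5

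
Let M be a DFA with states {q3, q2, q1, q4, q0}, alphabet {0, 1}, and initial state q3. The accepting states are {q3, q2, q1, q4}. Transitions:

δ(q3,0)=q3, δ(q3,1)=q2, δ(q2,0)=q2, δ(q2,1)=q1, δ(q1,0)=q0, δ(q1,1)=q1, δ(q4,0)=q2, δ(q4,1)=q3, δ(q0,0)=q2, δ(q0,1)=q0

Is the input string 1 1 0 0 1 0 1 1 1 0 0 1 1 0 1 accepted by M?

No

q3 → q2 → q1 → q0 → q2 → q1 → q0 → q0 → q0 → q0 → q2 → q2 → q1 → q1 → q0 → q0
End state q0 is not accepting.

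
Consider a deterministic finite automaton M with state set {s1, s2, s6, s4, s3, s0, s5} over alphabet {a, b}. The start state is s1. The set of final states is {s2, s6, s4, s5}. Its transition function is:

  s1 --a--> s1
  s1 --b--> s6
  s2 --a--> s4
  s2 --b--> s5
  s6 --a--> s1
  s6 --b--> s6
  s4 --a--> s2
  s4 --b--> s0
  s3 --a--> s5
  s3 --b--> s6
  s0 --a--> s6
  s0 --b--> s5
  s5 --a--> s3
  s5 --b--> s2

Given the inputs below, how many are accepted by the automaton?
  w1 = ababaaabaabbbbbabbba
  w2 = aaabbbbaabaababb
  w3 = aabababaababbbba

w1:
  start at s1
  read 'a': s1 → s1
  read 'b': s1 → s6
  read 'a': s6 → s1
  read 'b': s1 → s6
  read 'a': s6 → s1
  read 'a': s1 → s1
  read 'a': s1 → s1
  read 'b': s1 → s6
  read 'a': s6 → s1
  read 'a': s1 → s1
  read 'b': s1 → s6
  read 'b': s6 → s6
  read 'b': s6 → s6
  read 'b': s6 → s6
  read 'b': s6 → s6
  read 'a': s6 → s1
  read 'b': s1 → s6
  read 'b': s6 → s6
  read 'b': s6 → s6
  read 'a': s6 → s1
  end s1, rejected
w2:
  start at s1
  read 'a': s1 → s1
  read 'a': s1 → s1
  read 'a': s1 → s1
  read 'b': s1 → s6
  read 'b': s6 → s6
  read 'b': s6 → s6
  read 'b': s6 → s6
  read 'a': s6 → s1
  read 'a': s1 → s1
  read 'b': s1 → s6
  read 'a': s6 → s1
  read 'a': s1 → s1
  read 'b': s1 → s6
  read 'a': s6 → s1
  read 'b': s1 → s6
  read 'b': s6 → s6
  end s6, accepted
w3:
  start at s1
  read 'a': s1 → s1
  read 'a': s1 → s1
  read 'b': s1 → s6
  read 'a': s6 → s1
  read 'b': s1 → s6
  read 'a': s6 → s1
  read 'b': s1 → s6
  read 'a': s6 → s1
  read 'a': s1 → s1
  read 'b': s1 → s6
  read 'a': s6 → s1
  read 'b': s1 → s6
  read 'b': s6 → s6
  read 'b': s6 → s6
  read 'b': s6 → s6
  read 'a': s6 → s1
  end s1, rejected

1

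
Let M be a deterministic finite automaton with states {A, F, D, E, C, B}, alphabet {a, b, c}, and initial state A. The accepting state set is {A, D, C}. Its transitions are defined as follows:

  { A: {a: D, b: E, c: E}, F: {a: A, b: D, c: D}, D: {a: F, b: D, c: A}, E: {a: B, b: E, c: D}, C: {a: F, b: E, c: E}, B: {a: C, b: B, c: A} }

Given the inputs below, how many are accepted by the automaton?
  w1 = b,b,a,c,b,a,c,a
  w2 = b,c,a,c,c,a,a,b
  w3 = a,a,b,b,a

w1: Trace: A -b-> E -b-> E -a-> B -c-> A -b-> E -a-> B -c-> A -a-> D  → end D, accepted
w2: Trace: A -b-> E -c-> D -a-> F -c-> D -c-> A -a-> D -a-> F -b-> D  → end D, accepted
w3: Trace: A -a-> D -a-> F -b-> D -b-> D -a-> F  → end F, rejected

2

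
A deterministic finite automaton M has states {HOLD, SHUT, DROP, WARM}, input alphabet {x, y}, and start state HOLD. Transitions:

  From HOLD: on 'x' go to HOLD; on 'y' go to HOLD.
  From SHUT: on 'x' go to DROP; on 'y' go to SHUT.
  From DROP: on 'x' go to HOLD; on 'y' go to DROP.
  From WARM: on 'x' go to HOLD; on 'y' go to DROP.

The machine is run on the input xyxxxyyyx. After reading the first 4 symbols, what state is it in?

Trace: HOLD -x-> HOLD -y-> HOLD -x-> HOLD -x-> HOLD
After 4 symbols: HOLD.

HOLD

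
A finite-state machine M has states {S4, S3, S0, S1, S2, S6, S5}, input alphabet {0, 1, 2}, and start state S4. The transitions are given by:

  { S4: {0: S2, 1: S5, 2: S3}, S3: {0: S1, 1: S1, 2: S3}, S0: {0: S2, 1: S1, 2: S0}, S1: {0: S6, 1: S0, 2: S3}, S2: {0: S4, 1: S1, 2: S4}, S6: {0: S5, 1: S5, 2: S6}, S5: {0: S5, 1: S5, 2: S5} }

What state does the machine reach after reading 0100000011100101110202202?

start at S4
read '0': S4 → S2
read '1': S2 → S1
read '0': S1 → S6
read '0': S6 → S5
read '0': S5 → S5
read '0': S5 → S5
read '0': S5 → S5
read '0': S5 → S5
read '1': S5 → S5
read '1': S5 → S5
read '1': S5 → S5
read '0': S5 → S5
read '0': S5 → S5
read '1': S5 → S5
read '0': S5 → S5
read '1': S5 → S5
read '1': S5 → S5
read '1': S5 → S5
read '0': S5 → S5
read '2': S5 → S5
read '0': S5 → S5
read '2': S5 → S5
read '2': S5 → S5
read '0': S5 → S5
read '2': S5 → S5

S5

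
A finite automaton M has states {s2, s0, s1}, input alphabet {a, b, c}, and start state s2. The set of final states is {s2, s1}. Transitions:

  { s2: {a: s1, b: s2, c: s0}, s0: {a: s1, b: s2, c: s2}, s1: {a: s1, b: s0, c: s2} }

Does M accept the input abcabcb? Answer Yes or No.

start at s2
read 'a': s2 → s1
read 'b': s1 → s0
read 'c': s0 → s2
read 'a': s2 → s1
read 'b': s1 → s0
read 'c': s0 → s2
read 'b': s2 → s2
End state s2 is accepting.

Yes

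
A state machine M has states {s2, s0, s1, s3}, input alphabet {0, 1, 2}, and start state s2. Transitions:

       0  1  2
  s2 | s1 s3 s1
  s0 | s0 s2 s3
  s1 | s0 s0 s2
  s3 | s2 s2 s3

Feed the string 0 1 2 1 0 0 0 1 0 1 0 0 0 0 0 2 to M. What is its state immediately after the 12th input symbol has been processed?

s0

Trace: s2 -0-> s1 -1-> s0 -2-> s3 -1-> s2 -0-> s1 -0-> s0 -0-> s0 -1-> s2 -0-> s1 -1-> s0 -0-> s0 -0-> s0
After 12 symbols: s0.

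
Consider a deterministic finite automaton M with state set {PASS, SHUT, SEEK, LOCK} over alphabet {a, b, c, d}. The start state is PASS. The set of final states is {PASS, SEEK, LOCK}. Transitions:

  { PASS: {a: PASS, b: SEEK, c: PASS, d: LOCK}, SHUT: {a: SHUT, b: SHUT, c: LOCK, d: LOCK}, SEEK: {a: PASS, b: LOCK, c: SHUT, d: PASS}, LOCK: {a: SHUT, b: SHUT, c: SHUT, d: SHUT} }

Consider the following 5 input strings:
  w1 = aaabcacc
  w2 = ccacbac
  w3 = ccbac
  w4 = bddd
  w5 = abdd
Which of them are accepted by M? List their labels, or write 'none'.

w2, w3, w5

w1: Trace: PASS -a-> PASS -a-> PASS -a-> PASS -b-> SEEK -c-> SHUT -a-> SHUT -c-> LOCK -c-> SHUT  → end SHUT, rejected
w2: Trace: PASS -c-> PASS -c-> PASS -a-> PASS -c-> PASS -b-> SEEK -a-> PASS -c-> PASS  → end PASS, accepted
w3: Trace: PASS -c-> PASS -c-> PASS -b-> SEEK -a-> PASS -c-> PASS  → end PASS, accepted
w4: Trace: PASS -b-> SEEK -d-> PASS -d-> LOCK -d-> SHUT  → end SHUT, rejected
w5: Trace: PASS -a-> PASS -b-> SEEK -d-> PASS -d-> LOCK  → end LOCK, accepted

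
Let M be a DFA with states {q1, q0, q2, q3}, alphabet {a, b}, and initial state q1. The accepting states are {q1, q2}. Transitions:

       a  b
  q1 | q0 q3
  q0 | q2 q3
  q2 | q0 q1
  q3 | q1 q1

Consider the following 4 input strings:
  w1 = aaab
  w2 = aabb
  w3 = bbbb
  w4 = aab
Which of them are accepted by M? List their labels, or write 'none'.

w3, w4

w1: q1 → q0 → q2 → q0 → q3  → end q3, rejected
w2: q1 → q0 → q2 → q1 → q3  → end q3, rejected
w3: q1 → q3 → q1 → q3 → q1  → end q1, accepted
w4: q1 → q0 → q2 → q1  → end q1, accepted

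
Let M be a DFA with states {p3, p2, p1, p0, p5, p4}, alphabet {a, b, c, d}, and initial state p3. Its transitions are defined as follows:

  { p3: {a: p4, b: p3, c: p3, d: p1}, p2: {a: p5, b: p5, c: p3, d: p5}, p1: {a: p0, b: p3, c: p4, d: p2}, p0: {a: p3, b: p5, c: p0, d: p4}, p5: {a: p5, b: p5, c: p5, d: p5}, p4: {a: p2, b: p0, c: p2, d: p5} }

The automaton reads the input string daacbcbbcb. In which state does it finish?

p3

Trace: p3 -d-> p1 -a-> p0 -a-> p3 -c-> p3 -b-> p3 -c-> p3 -b-> p3 -b-> p3 -c-> p3 -b-> p3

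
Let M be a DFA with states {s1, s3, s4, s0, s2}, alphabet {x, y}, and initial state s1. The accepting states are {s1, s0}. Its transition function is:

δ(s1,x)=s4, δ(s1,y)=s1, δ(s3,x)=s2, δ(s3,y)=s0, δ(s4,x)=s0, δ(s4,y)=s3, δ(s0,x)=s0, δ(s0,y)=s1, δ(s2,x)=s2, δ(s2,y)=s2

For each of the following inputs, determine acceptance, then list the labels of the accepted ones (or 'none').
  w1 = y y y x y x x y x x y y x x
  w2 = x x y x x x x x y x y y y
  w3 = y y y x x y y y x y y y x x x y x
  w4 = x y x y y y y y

w2

w1: Trace: s1 -y-> s1 -y-> s1 -y-> s1 -x-> s4 -y-> s3 -x-> s2 -x-> s2 -y-> s2 -x-> s2 -x-> s2 -y-> s2 -y-> s2 -x-> s2 -x-> s2  → end s2, rejected
w2: Trace: s1 -x-> s4 -x-> s0 -y-> s1 -x-> s4 -x-> s0 -x-> s0 -x-> s0 -x-> s0 -y-> s1 -x-> s4 -y-> s3 -y-> s0 -y-> s1  → end s1, accepted
w3: Trace: s1 -y-> s1 -y-> s1 -y-> s1 -x-> s4 -x-> s0 -y-> s1 -y-> s1 -y-> s1 -x-> s4 -y-> s3 -y-> s0 -y-> s1 -x-> s4 -x-> s0 -x-> s0 -y-> s1 -x-> s4  → end s4, rejected
w4: Trace: s1 -x-> s4 -y-> s3 -x-> s2 -y-> s2 -y-> s2 -y-> s2 -y-> s2 -y-> s2  → end s2, rejected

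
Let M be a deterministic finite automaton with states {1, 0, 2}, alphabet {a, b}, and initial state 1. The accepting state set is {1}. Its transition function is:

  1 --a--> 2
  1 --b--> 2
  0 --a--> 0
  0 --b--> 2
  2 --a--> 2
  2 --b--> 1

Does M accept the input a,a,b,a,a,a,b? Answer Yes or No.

Yes

1 → 2 → 2 → 1 → 2 → 2 → 2 → 1
End state 1 is accepting.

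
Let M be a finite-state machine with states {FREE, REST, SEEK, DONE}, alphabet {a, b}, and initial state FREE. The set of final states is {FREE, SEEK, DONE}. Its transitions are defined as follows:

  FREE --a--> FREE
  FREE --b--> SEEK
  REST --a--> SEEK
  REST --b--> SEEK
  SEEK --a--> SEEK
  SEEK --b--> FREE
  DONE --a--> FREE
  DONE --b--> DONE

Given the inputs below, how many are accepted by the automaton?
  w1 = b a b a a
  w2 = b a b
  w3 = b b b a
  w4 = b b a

4

w1:
  start at FREE
  read 'b': FREE → SEEK
  read 'a': SEEK → SEEK
  read 'b': SEEK → FREE
  read 'a': FREE → FREE
  read 'a': FREE → FREE
  end FREE, accepted
w2:
  start at FREE
  read 'b': FREE → SEEK
  read 'a': SEEK → SEEK
  read 'b': SEEK → FREE
  end FREE, accepted
w3:
  start at FREE
  read 'b': FREE → SEEK
  read 'b': SEEK → FREE
  read 'b': FREE → SEEK
  read 'a': SEEK → SEEK
  end SEEK, accepted
w4:
  start at FREE
  read 'b': FREE → SEEK
  read 'b': SEEK → FREE
  read 'a': FREE → FREE
  end FREE, accepted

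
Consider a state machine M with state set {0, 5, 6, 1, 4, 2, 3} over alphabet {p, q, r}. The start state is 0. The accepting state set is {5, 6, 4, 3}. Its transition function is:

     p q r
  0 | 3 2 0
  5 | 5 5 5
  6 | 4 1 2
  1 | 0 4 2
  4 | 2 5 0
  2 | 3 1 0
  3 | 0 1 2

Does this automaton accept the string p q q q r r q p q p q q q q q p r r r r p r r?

Yes

Trace: 0 -p-> 3 -q-> 1 -q-> 4 -q-> 5 -r-> 5 -r-> 5 -q-> 5 -p-> 5 -q-> 5 -p-> 5 -q-> 5 -q-> 5 -q-> 5 -q-> 5 -q-> 5 -p-> 5 -r-> 5 -r-> 5 -r-> 5 -r-> 5 -p-> 5 -r-> 5 -r-> 5
End state 5 is accepting.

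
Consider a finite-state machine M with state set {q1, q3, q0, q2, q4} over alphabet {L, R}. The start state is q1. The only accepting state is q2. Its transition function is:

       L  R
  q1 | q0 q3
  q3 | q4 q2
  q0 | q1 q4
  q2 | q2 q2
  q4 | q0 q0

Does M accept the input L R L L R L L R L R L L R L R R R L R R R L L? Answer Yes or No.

Yes

start at q1
read 'L': q1 → q0
read 'R': q0 → q4
read 'L': q4 → q0
read 'L': q0 → q1
read 'R': q1 → q3
read 'L': q3 → q4
read 'L': q4 → q0
read 'R': q0 → q4
read 'L': q4 → q0
read 'R': q0 → q4
read 'L': q4 → q0
read 'L': q0 → q1
read 'R': q1 → q3
read 'L': q3 → q4
read 'R': q4 → q0
read 'R': q0 → q4
read 'R': q4 → q0
read 'L': q0 → q1
read 'R': q1 → q3
read 'R': q3 → q2
read 'R': q2 → q2
read 'L': q2 → q2
read 'L': q2 → q2
End state q2 is accepting.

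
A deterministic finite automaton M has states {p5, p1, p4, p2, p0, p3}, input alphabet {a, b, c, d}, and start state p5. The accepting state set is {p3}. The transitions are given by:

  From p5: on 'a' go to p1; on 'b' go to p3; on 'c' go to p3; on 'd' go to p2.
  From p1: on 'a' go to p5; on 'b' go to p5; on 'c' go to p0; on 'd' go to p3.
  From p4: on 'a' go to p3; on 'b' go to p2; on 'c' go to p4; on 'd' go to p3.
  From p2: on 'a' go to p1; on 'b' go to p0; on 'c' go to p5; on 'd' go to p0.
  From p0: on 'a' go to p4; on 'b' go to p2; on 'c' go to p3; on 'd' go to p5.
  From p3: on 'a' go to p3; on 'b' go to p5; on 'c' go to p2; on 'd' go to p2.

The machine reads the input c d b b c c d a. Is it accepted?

Trace: p5 -c-> p3 -d-> p2 -b-> p0 -b-> p2 -c-> p5 -c-> p3 -d-> p2 -a-> p1
End state p1 is not accepting.

No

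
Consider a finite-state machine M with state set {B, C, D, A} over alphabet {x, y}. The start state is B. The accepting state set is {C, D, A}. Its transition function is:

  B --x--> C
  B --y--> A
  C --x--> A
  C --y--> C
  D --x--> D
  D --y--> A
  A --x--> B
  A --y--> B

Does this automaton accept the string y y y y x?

start at B
read 'y': B → A
read 'y': A → B
read 'y': B → A
read 'y': A → B
read 'x': B → C
End state C is accepting.

Yes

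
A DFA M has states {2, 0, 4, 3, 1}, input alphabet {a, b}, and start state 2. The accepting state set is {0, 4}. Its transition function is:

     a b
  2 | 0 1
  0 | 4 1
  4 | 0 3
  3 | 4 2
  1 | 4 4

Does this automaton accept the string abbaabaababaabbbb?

2 → 0 → 1 → 4 → 0 → 4 → 3 → 4 → 0 → 1 → 4 → 3 → 4 → 0 → 1 → 4 → 3 → 2
End state 2 is not accepting.

No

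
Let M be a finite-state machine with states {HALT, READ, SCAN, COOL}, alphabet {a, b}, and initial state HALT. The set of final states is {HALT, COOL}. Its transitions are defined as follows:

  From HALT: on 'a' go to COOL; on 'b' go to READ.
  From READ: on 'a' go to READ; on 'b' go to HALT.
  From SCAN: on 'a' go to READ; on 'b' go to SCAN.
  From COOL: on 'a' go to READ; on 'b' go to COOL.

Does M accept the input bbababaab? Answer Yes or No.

start at HALT
read 'b': HALT → READ
read 'b': READ → HALT
read 'a': HALT → COOL
read 'b': COOL → COOL
read 'a': COOL → READ
read 'b': READ → HALT
read 'a': HALT → COOL
read 'a': COOL → READ
read 'b': READ → HALT
End state HALT is accepting.

Yes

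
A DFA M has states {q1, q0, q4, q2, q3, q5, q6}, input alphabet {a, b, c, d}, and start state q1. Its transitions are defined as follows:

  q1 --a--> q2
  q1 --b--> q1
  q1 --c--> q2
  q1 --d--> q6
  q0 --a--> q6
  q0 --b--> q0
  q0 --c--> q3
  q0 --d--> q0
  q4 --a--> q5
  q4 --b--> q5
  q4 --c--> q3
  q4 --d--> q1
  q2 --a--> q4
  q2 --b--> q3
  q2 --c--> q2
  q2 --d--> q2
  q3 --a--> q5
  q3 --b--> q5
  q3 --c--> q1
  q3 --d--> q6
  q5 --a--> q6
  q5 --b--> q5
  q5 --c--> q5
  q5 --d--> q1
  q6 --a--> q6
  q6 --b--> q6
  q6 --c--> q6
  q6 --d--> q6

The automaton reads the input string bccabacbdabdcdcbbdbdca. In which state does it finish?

q1 → q1 → q2 → q2 → q4 → q5 → q6 → q6 → q6 → q6 → q6 → q6 → q6 → q6 → q6 → q6 → q6 → q6 → q6 → q6 → q6 → q6 → q6

q6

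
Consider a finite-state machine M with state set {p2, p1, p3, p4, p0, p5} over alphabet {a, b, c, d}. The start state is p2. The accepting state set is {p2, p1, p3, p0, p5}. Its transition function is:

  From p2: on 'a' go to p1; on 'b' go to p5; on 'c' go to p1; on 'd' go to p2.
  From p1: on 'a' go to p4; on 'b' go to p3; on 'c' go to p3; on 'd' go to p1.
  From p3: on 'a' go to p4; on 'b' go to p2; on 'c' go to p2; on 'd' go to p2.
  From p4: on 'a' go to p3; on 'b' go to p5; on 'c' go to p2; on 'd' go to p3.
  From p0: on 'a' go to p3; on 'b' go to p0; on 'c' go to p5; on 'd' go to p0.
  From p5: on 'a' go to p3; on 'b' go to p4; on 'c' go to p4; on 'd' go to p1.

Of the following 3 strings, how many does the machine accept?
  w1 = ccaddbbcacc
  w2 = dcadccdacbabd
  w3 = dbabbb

2

w1:
  start at p2
  read 'c': p2 → p1
  read 'c': p1 → p3
  read 'a': p3 → p4
  read 'd': p4 → p3
  read 'd': p3 → p2
  read 'b': p2 → p5
  read 'b': p5 → p4
  read 'c': p4 → p2
  read 'a': p2 → p1
  read 'c': p1 → p3
  read 'c': p3 → p2
  end p2, accepted
w2:
  start at p2
  read 'd': p2 → p2
  read 'c': p2 → p1
  read 'a': p1 → p4
  read 'd': p4 → p3
  read 'c': p3 → p2
  read 'c': p2 → p1
  read 'd': p1 → p1
  read 'a': p1 → p4
  read 'c': p4 → p2
  read 'b': p2 → p5
  read 'a': p5 → p3
  read 'b': p3 → p2
  read 'd': p2 → p2
  end p2, accepted
w3:
  start at p2
  read 'd': p2 → p2
  read 'b': p2 → p5
  read 'a': p5 → p3
  read 'b': p3 → p2
  read 'b': p2 → p5
  read 'b': p5 → p4
  end p4, rejected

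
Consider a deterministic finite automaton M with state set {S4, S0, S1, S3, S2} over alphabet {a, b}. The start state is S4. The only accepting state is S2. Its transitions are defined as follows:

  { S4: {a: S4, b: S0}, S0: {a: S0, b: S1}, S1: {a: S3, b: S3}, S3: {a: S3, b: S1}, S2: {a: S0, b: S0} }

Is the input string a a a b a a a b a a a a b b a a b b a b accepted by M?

No

start at S4
read 'a': S4 → S4
read 'a': S4 → S4
read 'a': S4 → S4
read 'b': S4 → S0
read 'a': S0 → S0
read 'a': S0 → S0
read 'a': S0 → S0
read 'b': S0 → S1
read 'a': S1 → S3
read 'a': S3 → S3
read 'a': S3 → S3
read 'a': S3 → S3
read 'b': S3 → S1
read 'b': S1 → S3
read 'a': S3 → S3
read 'a': S3 → S3
read 'b': S3 → S1
read 'b': S1 → S3
read 'a': S3 → S3
read 'b': S3 → S1
End state S1 is not accepting.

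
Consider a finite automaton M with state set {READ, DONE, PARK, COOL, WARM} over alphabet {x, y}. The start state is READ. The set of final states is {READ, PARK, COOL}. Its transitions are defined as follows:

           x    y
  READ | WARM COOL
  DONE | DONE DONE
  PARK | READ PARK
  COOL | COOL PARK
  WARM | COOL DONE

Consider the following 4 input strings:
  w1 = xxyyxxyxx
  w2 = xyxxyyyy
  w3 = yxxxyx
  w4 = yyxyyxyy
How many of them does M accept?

2

w1: READ → WARM → COOL → PARK → PARK → READ → WARM → DONE → DONE → DONE  → end DONE, rejected
w2: READ → WARM → DONE → DONE → DONE → DONE → DONE → DONE → DONE  → end DONE, rejected
w3: READ → COOL → COOL → COOL → COOL → PARK → READ  → end READ, accepted
w4: READ → COOL → PARK → READ → COOL → PARK → READ → COOL → PARK  → end PARK, accepted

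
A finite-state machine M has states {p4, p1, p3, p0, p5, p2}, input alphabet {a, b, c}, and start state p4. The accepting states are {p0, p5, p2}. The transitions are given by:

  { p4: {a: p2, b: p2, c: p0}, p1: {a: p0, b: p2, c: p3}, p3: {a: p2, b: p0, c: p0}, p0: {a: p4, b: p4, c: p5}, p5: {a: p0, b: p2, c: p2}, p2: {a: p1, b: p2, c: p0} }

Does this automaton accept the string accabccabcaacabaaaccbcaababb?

p4 → p2 → p0 → p5 → p0 → p4 → p0 → p5 → p0 → p4 → p0 → p4 → p2 → p0 → p4 → p2 → p1 → p0 → p4 → p0 → p5 → p2 → p0 → p4 → p2 → p2 → p1 → p2 → p2
End state p2 is accepting.

Yes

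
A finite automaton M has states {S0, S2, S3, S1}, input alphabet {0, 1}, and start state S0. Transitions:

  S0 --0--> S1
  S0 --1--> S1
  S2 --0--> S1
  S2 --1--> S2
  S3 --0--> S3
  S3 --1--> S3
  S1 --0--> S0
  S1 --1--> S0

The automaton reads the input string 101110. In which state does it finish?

S0

Trace: S0 -1-> S1 -0-> S0 -1-> S1 -1-> S0 -1-> S1 -0-> S0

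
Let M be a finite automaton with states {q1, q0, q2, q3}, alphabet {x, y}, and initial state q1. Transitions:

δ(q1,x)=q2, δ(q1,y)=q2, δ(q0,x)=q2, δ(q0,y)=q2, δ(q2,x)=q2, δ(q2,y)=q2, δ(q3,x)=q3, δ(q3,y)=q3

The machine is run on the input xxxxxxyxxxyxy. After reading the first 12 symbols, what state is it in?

q2

q1 → q2 → q2 → q2 → q2 → q2 → q2 → q2 → q2 → q2 → q2 → q2 → q2
After 12 symbols: q2.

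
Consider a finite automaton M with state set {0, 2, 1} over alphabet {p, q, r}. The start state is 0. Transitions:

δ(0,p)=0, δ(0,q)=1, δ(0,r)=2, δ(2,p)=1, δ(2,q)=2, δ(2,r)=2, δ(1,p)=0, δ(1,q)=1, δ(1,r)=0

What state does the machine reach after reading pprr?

2

Trace: 0 -p-> 0 -p-> 0 -r-> 2 -r-> 2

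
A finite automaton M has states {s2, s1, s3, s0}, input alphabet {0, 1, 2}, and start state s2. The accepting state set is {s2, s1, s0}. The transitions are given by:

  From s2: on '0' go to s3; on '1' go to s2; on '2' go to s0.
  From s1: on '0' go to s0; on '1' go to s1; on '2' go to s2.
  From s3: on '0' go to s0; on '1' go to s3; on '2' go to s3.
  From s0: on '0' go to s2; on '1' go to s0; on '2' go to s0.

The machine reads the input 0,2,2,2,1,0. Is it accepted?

Trace: s2 -0-> s3 -2-> s3 -2-> s3 -2-> s3 -1-> s3 -0-> s0
End state s0 is accepting.

Yes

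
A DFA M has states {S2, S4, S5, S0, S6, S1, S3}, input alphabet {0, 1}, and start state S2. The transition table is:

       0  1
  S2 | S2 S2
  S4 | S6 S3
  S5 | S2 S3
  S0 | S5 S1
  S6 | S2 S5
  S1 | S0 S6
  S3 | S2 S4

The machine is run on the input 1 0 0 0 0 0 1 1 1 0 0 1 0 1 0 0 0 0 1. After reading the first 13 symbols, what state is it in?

S2

S2 → S2 → S2 → S2 → S2 → S2 → S2 → S2 → S2 → S2 → S2 → S2 → S2 → S2
After 13 symbols: S2.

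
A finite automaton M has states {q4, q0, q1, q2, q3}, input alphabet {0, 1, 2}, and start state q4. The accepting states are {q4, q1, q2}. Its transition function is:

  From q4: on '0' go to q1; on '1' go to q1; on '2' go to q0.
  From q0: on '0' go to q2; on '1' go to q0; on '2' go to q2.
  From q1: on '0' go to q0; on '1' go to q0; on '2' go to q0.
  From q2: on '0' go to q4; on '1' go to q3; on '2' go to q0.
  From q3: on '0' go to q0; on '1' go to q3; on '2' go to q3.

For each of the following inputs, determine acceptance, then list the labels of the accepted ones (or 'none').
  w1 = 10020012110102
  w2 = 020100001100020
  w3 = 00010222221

w1, w2

w1: q4 → q1 → q0 → q2 → q0 → q2 → q4 → q1 → q0 → q0 → q0 → q2 → q3 → q0 → q2  → end q2, accepted
w2: q4 → q1 → q0 → q2 → q3 → q0 → q2 → q4 → q1 → q0 → q0 → q2 → q4 → q1 → q0 → q2  → end q2, accepted
w3: q4 → q1 → q0 → q2 → q3 → q0 → q2 → q0 → q2 → q0 → q2 → q3  → end q3, rejected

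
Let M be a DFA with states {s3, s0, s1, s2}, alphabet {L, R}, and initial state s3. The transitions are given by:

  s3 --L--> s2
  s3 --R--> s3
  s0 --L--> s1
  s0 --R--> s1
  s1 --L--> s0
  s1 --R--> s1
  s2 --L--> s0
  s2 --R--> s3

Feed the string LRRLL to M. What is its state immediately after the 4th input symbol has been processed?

start at s3
read 'L': s3 → s2
read 'R': s2 → s3
read 'R': s3 → s3
read 'L': s3 → s2
After 4 symbols: s2.

s2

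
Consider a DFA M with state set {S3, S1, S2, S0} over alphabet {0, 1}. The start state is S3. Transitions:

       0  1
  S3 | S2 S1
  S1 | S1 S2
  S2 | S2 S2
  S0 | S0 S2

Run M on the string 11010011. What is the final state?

start at S3
read '1': S3 → S1
read '1': S1 → S2
read '0': S2 → S2
read '1': S2 → S2
read '0': S2 → S2
read '0': S2 → S2
read '1': S2 → S2
read '1': S2 → S2

S2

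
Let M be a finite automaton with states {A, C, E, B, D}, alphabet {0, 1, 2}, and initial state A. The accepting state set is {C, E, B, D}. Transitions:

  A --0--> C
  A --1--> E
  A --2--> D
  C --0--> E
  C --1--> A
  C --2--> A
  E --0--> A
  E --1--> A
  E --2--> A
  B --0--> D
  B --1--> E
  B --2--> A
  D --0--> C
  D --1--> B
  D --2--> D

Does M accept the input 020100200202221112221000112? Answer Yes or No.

No

Trace: A -0-> C -2-> A -0-> C -1-> A -0-> C -0-> E -2-> A -0-> C -0-> E -2-> A -0-> C -2-> A -2-> D -2-> D -1-> B -1-> E -1-> A -2-> D -2-> D -2-> D -1-> B -0-> D -0-> C -0-> E -1-> A -1-> E -2-> A
End state A is not accepting.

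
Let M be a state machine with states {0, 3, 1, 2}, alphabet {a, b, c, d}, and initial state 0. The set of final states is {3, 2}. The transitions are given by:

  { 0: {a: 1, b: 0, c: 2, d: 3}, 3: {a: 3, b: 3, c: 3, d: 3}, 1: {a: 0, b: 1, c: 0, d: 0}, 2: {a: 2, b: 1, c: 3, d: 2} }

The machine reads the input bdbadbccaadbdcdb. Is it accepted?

start at 0
read 'b': 0 → 0
read 'd': 0 → 3
read 'b': 3 → 3
read 'a': 3 → 3
read 'd': 3 → 3
read 'b': 3 → 3
read 'c': 3 → 3
read 'c': 3 → 3
read 'a': 3 → 3
read 'a': 3 → 3
read 'd': 3 → 3
read 'b': 3 → 3
read 'd': 3 → 3
read 'c': 3 → 3
read 'd': 3 → 3
read 'b': 3 → 3
End state 3 is accepting.

Yes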